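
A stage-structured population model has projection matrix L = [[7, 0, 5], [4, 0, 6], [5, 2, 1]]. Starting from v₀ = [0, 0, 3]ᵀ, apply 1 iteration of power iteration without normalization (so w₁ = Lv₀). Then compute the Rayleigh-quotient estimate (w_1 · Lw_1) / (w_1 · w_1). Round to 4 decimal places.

w1 = Lv₀ = (7·0 + 0·0 + 5·3; 4·0 + 0·0 + 6·3; 5·0 + 2·0 + 1·3) = (15, 18, 3)
Lw1 = (120, 78, 114)
w1·Lw1 = 15·120 + 18·78 + 3·114 = 3546; w1·w1 = 15·15 + 18·18 + 3·3 = 558
λ ≈ 3546/558 = 6.3548

λ ≈ 6.3548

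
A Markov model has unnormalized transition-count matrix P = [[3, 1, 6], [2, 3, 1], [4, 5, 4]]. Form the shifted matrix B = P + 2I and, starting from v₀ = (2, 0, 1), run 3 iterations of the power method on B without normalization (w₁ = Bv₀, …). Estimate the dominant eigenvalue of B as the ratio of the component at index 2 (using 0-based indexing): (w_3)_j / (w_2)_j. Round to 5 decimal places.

11.95954

B = P + 2I has rows (5, 1, 6); (2, 5, 1); (4, 5, 6)
w1 = Bv₀ = (5·2 + 1·0 + 6·1; 2·2 + 5·0 + 1·1; 4·2 + 5·0 + 6·1) = (16, 5, 14)
w2 = Bw1 = (5·16 + 1·5 + 6·14; 2·16 + 5·5 + 1·14; 4·16 + 5·5 + 6·14) = (169, 71, 173)
w3 = Bw2 = (1954, 866, 2069)
Ratio: 2069/173 = 11.95954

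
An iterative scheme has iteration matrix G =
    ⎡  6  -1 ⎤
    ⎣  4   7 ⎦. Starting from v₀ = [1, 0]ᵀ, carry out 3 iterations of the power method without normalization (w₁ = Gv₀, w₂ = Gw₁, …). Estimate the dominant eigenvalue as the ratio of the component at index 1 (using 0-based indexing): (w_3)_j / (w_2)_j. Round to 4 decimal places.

λ ≈ 9.4615

w1 = Gv₀ = (6, 4)
w2 = Gw1 = (32, 52)
w3 = Gw2 = (140, 492)
Ratio at component: 492 / 52 = 9.4615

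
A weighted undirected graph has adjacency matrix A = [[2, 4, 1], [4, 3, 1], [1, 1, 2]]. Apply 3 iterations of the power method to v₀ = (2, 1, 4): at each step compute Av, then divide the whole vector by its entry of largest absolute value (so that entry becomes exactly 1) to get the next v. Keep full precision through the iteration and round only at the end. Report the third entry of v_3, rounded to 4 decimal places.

0.4008

Av0 = (12.00000, 15.00000, 11.00000); divide by 15.00000 → v1 = (0.80000, 1.00000, 0.73333)
Av1 = (6.33333, 6.93333, 3.26667); divide by 6.93333 → v2 = (0.91346, 1.00000, 0.47115)
Av2 = (6.29808, 7.12500, 2.85577); divide by 7.12500 → v3 = (0.88394, 1.00000, 0.40081)
Requested entry of v3: 297/741 = 0.4008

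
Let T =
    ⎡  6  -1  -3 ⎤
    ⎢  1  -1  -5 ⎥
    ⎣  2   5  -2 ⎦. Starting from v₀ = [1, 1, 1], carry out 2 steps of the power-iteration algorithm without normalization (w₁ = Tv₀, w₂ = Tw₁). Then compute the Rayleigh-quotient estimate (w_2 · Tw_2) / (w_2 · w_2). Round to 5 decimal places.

w1 = Tv₀ = (6·1 + (-1)·1 + (-3)·1; 1·1 + (-1)·1 + (-5)·1; 2·1 + 5·1 + (-2)·1) = (2, -5, 5)
w2 = Tw1 = (6·2 + (-1)·(-5) + (-3)·5; 1·2 + (-1)·(-5) + (-5)·5; 2·2 + 5·(-5) + (-2)·5) = (2, -18, -31)
Tw2 = (123, 175, -24)
w2·Tw2 = 2·123 + (-18)·175 + (-31)·(-24) = -2160; w2·w2 = 2·2 + (-18)·(-18) + (-31)·(-31) = 1289
λ ≈ -2160/1289 = -1.67572

-1.67572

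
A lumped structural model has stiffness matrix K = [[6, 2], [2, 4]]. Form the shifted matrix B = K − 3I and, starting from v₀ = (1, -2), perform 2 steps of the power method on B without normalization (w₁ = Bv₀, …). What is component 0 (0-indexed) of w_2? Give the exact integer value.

B = K − 3I has rows (3, 2); (2, 1)
w1 = Bv₀ = (3·1 + 2·(-2); 2·1 + 1·(-2)) = (-1, 0)
w2 = Bw1 = (3·(-1) + 2·0; 2·(-1) + 1·0) = (-3, -2)
Requested component of w2: -3

-3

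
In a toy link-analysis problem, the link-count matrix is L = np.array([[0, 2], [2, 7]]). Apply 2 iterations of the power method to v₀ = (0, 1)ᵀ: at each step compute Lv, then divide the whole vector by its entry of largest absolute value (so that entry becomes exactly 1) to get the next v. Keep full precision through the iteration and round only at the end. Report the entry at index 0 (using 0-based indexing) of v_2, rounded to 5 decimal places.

0.26415

Lv0 = (2.000000, 7.000000); divide by 7.000000 → v1 = (0.285714, 1.000000)
Lv1 = (2.000000, 7.571429); divide by 7.571429 → v2 = (0.264151, 1.000000)
Requested entry of v2: 14/53 = 0.26415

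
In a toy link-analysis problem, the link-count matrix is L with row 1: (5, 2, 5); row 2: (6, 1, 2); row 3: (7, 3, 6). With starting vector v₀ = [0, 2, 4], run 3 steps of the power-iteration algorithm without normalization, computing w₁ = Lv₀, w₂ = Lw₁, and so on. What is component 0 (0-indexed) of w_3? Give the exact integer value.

w1 = Lv₀ = (5·0 + 2·2 + 5·4; 6·0 + 1·2 + 2·4; 7·0 + 3·2 + 6·4) = (24, 10, 30)
w2 = Lw1 = (5·24 + 2·10 + 5·30; 6·24 + 1·10 + 2·30; 7·24 + 3·10 + 6·30) = (290, 214, 378)
w3 = Lw2 = (3768, 2710, 4940)
The requested component of w3 is 3768.

3768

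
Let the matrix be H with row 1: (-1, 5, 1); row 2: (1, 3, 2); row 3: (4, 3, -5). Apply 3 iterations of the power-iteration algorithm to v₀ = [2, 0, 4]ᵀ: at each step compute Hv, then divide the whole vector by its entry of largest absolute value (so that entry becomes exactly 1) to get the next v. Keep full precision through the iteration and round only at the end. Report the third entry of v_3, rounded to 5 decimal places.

Hv0 = (2.000000, 10.000000, -12.000000); divide by -12.000000 → v1 = (-0.166667, -0.833333, 1.000000)
Hv1 = (-3.000000, -0.666667, -8.166667); divide by -8.166667 → v2 = (0.367347, 0.081633, 1.000000)
Hv2 = (1.040816, 2.612245, -3.285714); divide by -3.285714 → v3 = (-0.316770, -0.795031, 1.000000)
Requested entry of v3: -322/-322 = 1.00000

1.00000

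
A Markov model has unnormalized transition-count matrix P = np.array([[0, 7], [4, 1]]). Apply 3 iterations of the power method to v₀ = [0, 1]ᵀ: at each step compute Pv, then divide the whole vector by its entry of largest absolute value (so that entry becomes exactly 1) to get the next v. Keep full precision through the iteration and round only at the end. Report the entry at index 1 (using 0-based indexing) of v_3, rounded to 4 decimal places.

Pv0 = (7.00000, 1.00000); divide by 7.00000 → v1 = (1.00000, 0.14286)
Pv1 = (1.00000, 4.14286); divide by 4.14286 → v2 = (0.24138, 1.00000)
Pv2 = (7.00000, 1.96552); divide by 7.00000 → v3 = (1.00000, 0.28079)
Requested entry of v3: 57/203 = 0.2808

0.2808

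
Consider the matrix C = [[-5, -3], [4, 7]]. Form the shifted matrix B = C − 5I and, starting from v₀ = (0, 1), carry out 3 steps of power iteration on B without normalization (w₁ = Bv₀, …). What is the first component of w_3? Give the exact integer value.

B = C − 5I has rows (-10, -3); (4, 2)
w1 = Bv₀ = (-3, 2)
w2 = Bw1 = (24, -8)
w3 = Bw2 = (-216, 80)
Requested component of w3: -216

-216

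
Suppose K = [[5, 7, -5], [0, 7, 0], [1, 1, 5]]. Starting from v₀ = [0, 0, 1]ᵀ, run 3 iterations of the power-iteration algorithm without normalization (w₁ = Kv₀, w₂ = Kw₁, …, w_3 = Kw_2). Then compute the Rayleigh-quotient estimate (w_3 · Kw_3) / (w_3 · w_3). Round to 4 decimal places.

w1 = Kv₀ = (-5, 0, 5)
w2 = Kw1 = (-50, 0, 20)
w3 = Kw2 = (-350, 0, 50)
Kw3 = (-2000, 0, -100)
w3·Kw3 = (-350)·(-2000) + 0·0 + 50·(-100) = 695000; w3·w3 = (-350)·(-350) + 0·0 + 50·50 = 125000
λ ≈ 695000/125000 = 5.5600

5.5600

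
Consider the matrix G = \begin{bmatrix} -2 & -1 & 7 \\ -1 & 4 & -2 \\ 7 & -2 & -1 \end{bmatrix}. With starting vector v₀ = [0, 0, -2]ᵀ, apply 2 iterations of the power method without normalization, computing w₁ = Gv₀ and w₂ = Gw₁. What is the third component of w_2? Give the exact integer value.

w1 = Gv₀ = (-14, 4, 2)
w2 = Gw1 = (38, 26, -108)
The requested component of w2 is -108.

-108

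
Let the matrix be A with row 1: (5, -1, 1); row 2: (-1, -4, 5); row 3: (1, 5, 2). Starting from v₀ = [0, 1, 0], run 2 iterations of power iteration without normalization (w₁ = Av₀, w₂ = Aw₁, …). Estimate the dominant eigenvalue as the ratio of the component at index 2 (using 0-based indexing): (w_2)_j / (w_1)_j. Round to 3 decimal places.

w1 = Av₀ = (5·0 + (-1)·1 + 1·0; (-1)·0 + (-4)·1 + 5·0; 1·0 + 5·1 + 2·0) = (-1, -4, 5)
w2 = Aw1 = (5·(-1) + (-1)·(-4) + 1·5; (-1)·(-1) + (-4)·(-4) + 5·5; 1·(-1) + 5·(-4) + 2·5) = (4, 42, -11)
Ratio at component: -11 / 5 = -2.200

λ ≈ -2.200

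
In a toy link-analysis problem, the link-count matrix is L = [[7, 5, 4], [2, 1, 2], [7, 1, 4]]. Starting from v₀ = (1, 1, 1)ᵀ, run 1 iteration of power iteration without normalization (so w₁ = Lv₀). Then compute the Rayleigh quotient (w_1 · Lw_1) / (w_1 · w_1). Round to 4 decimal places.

w1 = Lv₀ = (7·1 + 5·1 + 4·1; 2·1 + 1·1 + 2·1; 7·1 + 1·1 + 4·1) = (16, 5, 12)
Lw1 = (185, 61, 165)
w1·Lw1 = 16·185 + 5·61 + 12·165 = 5245; w1·w1 = 16·16 + 5·5 + 12·12 = 425
λ ≈ 5245/425 = 12.3412

λ ≈ 12.3412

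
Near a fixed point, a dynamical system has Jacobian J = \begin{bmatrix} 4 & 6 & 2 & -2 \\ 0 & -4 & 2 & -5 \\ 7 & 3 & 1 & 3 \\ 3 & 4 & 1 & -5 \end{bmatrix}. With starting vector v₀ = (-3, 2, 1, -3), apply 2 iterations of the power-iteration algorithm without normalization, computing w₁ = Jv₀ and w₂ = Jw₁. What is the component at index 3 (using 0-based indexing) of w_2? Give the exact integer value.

w1 = Jv₀ = (4·(-3) + 6·2 + 2·1 + (-2)·(-3); 0·(-3) + (-4)·2 + 2·1 + (-5)·(-3); 7·(-3) + 3·2 + 1·1 + 3·(-3); 3·(-3) + 4·2 + 1·1 + (-5)·(-3)) = (8, 9, -23, 15)
w2 = Jw1 = (4·8 + 6·9 + 2·(-23) + (-2)·15; 0·8 + (-4)·9 + 2·(-23) + (-5)·15; 7·8 + 3·9 + 1·(-23) + 3·15; 3·8 + 4·9 + 1·(-23) + (-5)·15) = (10, -157, 105, -38)
The requested component of w2 is -38.

-38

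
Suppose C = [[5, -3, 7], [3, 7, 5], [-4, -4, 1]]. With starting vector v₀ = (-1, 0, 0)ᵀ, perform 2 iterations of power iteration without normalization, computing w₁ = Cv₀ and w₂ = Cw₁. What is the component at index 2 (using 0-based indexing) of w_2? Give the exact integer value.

36

w1 = Cv₀ = (5·(-1) + (-3)·0 + 7·0; 3·(-1) + 7·0 + 5·0; (-4)·(-1) + (-4)·0 + 1·0) = (-5, -3, 4)
w2 = Cw1 = (5·(-5) + (-3)·(-3) + 7·4; 3·(-5) + 7·(-3) + 5·4; (-4)·(-5) + (-4)·(-3) + 1·4) = (12, -16, 36)
The requested component of w2 is 36.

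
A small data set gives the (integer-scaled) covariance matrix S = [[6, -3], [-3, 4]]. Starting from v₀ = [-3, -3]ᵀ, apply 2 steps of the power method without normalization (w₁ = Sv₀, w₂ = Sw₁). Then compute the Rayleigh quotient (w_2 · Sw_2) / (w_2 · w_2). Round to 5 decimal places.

w1 = Sv₀ = (6·(-3) + (-3)·(-3); (-3)·(-3) + 4·(-3)) = (-9, -3)
w2 = Sw1 = (6·(-9) + (-3)·(-3); (-3)·(-9) + 4·(-3)) = (-45, 15)
Sw2 = (-315, 195)
w2·Sw2 = (-45)·(-315) + 15·195 = 17100; w2·w2 = (-45)·(-45) + 15·15 = 2250
λ ≈ 17100/2250 = 7.60000

λ ≈ 7.60000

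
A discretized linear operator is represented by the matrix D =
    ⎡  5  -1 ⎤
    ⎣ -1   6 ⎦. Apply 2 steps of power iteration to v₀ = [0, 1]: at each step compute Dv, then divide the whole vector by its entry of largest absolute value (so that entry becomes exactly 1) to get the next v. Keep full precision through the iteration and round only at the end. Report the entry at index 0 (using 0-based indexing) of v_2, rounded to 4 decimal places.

Dv0 = (-1.00000, 6.00000); divide by 6.00000 → v1 = (-0.16667, 1.00000)
Dv1 = (-1.83333, 6.16667); divide by 6.16667 → v2 = (-0.29730, 1.00000)
Requested entry of v2: -11/37 = -0.2973

-0.2973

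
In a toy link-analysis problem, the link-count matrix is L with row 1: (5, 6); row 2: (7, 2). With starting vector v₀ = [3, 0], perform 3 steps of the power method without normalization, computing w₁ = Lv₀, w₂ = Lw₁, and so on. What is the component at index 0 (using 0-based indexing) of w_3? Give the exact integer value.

1887

w1 = Lv₀ = (5·3 + 6·0; 7·3 + 2·0) = (15, 21)
w2 = Lw1 = (5·15 + 6·21; 7·15 + 2·21) = (201, 147)
w3 = Lw2 = (1887, 1701)
The requested component of w3 is 1887.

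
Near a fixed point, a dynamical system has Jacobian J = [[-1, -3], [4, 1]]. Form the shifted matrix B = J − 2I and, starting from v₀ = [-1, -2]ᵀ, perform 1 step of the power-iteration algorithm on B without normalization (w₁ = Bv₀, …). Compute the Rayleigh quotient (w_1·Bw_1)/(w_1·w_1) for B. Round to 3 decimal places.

-3.118

B = J − 2I has rows (-3, -3); (4, -1)
w1 = Bv₀ = ((-3)·(-1) + (-3)·(-2); 4·(-1) + (-1)·(-2)) = (9, -2)
Bw1 = (-21, 38)
w1·Bw1 = -265; w1·w1 = 85; μ ≈ -265/85 = -3.118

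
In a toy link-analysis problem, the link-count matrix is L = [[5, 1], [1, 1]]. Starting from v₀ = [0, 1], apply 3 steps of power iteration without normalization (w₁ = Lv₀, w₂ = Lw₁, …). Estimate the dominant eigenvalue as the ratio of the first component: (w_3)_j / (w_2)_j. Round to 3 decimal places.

w1 = Lv₀ = (5·0 + 1·1; 1·0 + 1·1) = (1, 1)
w2 = Lw1 = (5·1 + 1·1; 1·1 + 1·1) = (6, 2)
w3 = Lw2 = (32, 8)
Ratio at component: 32 / 6 = 5.333

5.333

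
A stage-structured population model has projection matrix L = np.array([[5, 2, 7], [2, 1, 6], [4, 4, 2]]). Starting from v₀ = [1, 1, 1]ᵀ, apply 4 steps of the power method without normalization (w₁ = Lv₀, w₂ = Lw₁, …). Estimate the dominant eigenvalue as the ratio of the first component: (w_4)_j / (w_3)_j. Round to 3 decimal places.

w1 = Lv₀ = (5·1 + 2·1 + 7·1; 2·1 + 1·1 + 6·1; 4·1 + 4·1 + 2·1) = (14, 9, 10)
w2 = Lw1 = (5·14 + 2·9 + 7·10; 2·14 + 1·9 + 6·10; 4·14 + 4·9 + 2·10) = (158, 97, 112)
w3 = Lw2 = (1768, 1085, 1244)
w4 = Lw3 = (19718, 12085, 13900)
Ratio at component: 19718 / 1768 = 11.153

11.153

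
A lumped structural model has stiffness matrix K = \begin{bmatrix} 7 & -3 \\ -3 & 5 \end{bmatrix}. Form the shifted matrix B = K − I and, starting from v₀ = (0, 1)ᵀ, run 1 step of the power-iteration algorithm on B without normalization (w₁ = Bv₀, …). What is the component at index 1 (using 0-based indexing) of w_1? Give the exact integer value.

B = K − I has rows (6, -3); (-3, 4)
w1 = Bv₀ = (6·0 + (-3)·1; (-3)·0 + 4·1) = (-3, 4)
Requested component of w1: 4

4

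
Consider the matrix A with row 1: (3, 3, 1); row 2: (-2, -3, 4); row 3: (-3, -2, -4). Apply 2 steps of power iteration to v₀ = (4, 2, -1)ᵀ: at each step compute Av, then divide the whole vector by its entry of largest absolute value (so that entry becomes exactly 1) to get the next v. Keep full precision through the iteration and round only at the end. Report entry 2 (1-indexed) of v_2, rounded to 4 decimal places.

-0.8485

Av0 = (17.00000, -18.00000, -12.00000); divide by -18.00000 → v1 = (-0.94444, 1.00000, 0.66667)
Av1 = (0.83333, 1.55556, -1.83333); divide by -1.83333 → v2 = (-0.45455, -0.84848, 1.00000)
Requested entry of v2: -28/33 = -0.8485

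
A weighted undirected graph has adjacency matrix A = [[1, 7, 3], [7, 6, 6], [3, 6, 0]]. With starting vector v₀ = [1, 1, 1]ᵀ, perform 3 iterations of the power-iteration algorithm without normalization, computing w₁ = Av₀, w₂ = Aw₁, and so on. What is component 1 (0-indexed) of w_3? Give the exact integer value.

w1 = Av₀ = (11, 19, 9)
w2 = Aw1 = (171, 245, 147)
w3 = Aw2 = (2327, 3549, 1983)
The requested component of w3 is 3549.

3549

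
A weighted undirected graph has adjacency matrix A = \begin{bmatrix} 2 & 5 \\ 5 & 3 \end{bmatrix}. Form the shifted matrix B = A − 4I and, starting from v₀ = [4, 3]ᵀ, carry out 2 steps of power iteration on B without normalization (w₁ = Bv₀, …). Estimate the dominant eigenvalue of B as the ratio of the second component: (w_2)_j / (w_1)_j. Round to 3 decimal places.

B = A − 4I has rows (-2, 5); (5, -1)
w1 = Bv₀ = ((-2)·4 + 5·3; 5·4 + (-1)·3) = (7, 17)
w2 = Bw1 = ((-2)·7 + 5·17; 5·7 + (-1)·17) = (71, 18)
Ratio: 18/17 = 1.059

1.059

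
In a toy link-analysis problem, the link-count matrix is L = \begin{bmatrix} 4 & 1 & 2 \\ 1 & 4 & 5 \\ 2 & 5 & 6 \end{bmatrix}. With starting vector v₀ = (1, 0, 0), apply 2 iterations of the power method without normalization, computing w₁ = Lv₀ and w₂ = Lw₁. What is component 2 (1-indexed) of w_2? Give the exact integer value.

w1 = Lv₀ = (4·1 + 1·0 + 2·0; 1·1 + 4·0 + 5·0; 2·1 + 5·0 + 6·0) = (4, 1, 2)
w2 = Lw1 = (4·4 + 1·1 + 2·2; 1·4 + 4·1 + 5·2; 2·4 + 5·1 + 6·2) = (21, 18, 25)
The requested component of w2 is 18.

18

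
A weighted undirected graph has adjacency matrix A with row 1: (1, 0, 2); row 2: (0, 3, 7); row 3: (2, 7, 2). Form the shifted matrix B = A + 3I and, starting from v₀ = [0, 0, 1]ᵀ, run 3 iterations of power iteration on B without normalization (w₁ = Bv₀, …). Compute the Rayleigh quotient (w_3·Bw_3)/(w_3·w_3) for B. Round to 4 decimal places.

B = A + 3I has rows (4, 0, 2); (0, 6, 7); (2, 7, 5)
w1 = Bv₀ = (4·0 + 0·0 + 2·1; 0·0 + 6·0 + 7·1; 2·0 + 7·0 + 5·1) = (2, 7, 5)
w2 = Bw1 = (4·2 + 0·7 + 2·5; 0·2 + 6·7 + 7·5; 2·2 + 7·7 + 5·5) = (18, 77, 78)
w3 = Bw2 = (228, 1008, 965)
Bw3 = (2842, 12803, 12337)
w3·Bw3 = 25458605; w3·w3 = 1999273; μ ≈ 25458605/1999273 = 12.7339

12.7339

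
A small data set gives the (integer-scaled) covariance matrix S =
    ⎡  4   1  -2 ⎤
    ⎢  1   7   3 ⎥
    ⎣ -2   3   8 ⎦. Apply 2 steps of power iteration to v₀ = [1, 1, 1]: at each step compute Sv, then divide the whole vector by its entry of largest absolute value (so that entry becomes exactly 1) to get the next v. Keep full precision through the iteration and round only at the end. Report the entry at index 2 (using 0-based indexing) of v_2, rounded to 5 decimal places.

Sv0 = (3.000000, 11.000000, 9.000000); divide by 11.000000 → v1 = (0.272727, 1.000000, 0.818182)
Sv1 = (0.454545, 9.727273, 9.000000); divide by 9.727273 → v2 = (0.046729, 1.000000, 0.925234)
Requested entry of v2: 99/107 = 0.92523

0.92523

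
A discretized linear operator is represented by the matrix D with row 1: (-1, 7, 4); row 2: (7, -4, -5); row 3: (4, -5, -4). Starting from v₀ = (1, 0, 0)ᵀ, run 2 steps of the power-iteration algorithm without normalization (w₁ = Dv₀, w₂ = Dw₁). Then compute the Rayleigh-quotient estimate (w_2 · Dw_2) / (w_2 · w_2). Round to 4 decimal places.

λ ≈ -13.3256

w1 = Dv₀ = (-1, 7, 4)
w2 = Dw1 = (66, -55, -55)
Dw2 = (-671, 957, 759)
w2·Dw2 = 66·(-671) + (-55)·957 + (-55)·759 = -138666; w2·w2 = 66·66 + (-55)·(-55) + (-55)·(-55) = 10406
λ ≈ -138666/10406 = -13.3256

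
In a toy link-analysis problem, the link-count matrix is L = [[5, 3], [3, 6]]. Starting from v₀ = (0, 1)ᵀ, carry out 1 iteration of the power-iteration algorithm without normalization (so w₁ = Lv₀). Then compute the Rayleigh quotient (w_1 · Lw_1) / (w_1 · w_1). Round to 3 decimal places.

λ ≈ 8.200

w1 = Lv₀ = (3, 6)
Lw1 = (33, 45)
w1·Lw1 = 3·33 + 6·45 = 369; w1·w1 = 3·3 + 6·6 = 45
λ ≈ 369/45 = 8.200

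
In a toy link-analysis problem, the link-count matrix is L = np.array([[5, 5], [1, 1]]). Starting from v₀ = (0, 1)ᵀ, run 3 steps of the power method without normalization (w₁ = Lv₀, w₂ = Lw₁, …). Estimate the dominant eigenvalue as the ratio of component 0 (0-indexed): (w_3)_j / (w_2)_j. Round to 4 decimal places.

w1 = Lv₀ = (5, 1)
w2 = Lw1 = (30, 6)
w3 = Lw2 = (180, 36)
Ratio at component: 180 / 30 = 6.0000

6.0000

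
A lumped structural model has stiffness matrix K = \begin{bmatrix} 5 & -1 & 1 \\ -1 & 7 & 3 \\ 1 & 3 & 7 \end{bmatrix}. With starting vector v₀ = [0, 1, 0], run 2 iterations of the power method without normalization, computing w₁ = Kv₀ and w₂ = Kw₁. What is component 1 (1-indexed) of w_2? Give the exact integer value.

-9

w1 = Kv₀ = (5·0 + (-1)·1 + 1·0; (-1)·0 + 7·1 + 3·0; 1·0 + 3·1 + 7·0) = (-1, 7, 3)
w2 = Kw1 = (5·(-1) + (-1)·7 + 1·3; (-1)·(-1) + 7·7 + 3·3; 1·(-1) + 3·7 + 7·3) = (-9, 59, 41)
The requested component of w2 is -9.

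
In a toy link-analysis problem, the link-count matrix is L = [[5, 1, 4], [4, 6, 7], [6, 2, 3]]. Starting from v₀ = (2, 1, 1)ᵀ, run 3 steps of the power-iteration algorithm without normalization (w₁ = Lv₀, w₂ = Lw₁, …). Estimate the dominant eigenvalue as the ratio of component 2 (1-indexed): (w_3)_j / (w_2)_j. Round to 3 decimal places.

12.351

w1 = Lv₀ = (15, 21, 17)
w2 = Lw1 = (164, 305, 183)
w3 = Lw2 = (1857, 3767, 2143)
Ratio at component: 3767 / 305 = 12.351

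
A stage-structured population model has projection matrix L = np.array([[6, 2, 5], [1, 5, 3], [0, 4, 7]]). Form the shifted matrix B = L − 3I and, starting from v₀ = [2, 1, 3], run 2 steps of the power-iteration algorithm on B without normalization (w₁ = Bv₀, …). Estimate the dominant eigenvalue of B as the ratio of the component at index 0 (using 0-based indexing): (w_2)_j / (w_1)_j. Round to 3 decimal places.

μ ≈ 7.609

B = L − 3I has rows (3, 2, 5); (1, 2, 3); (0, 4, 4)
w1 = Bv₀ = (3·2 + 2·1 + 5·3; 1·2 + 2·1 + 3·3; 0·2 + 4·1 + 4·3) = (23, 13, 16)
w2 = Bw1 = (3·23 + 2·13 + 5·16; 1·23 + 2·13 + 3·16; 0·23 + 4·13 + 4·16) = (175, 97, 116)
Ratio: 175/23 = 7.609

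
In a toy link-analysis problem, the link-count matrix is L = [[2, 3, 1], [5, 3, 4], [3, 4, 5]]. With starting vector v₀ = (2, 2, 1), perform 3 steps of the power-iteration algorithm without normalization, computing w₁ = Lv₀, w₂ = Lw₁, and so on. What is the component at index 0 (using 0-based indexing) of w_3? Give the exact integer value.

983

w1 = Lv₀ = (2·2 + 3·2 + 1·1; 5·2 + 3·2 + 4·1; 3·2 + 4·2 + 5·1) = (11, 20, 19)
w2 = Lw1 = (2·11 + 3·20 + 1·19; 5·11 + 3·20 + 4·19; 3·11 + 4·20 + 5·19) = (101, 191, 208)
w3 = Lw2 = (983, 1910, 2107)
The requested component of w3 is 983.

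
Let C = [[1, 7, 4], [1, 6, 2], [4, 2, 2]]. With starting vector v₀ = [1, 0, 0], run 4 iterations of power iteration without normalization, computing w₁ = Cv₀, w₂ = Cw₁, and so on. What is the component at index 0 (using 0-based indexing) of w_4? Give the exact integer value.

w1 = Cv₀ = (1·1 + 7·0 + 4·0; 1·1 + 6·0 + 2·0; 4·1 + 2·0 + 2·0) = (1, 1, 4)
w2 = Cw1 = (1·1 + 7·1 + 4·4; 1·1 + 6·1 + 2·4; 4·1 + 2·1 + 2·4) = (24, 15, 14)
w3 = Cw2 = (185, 142, 154)
w4 = Cw3 = (1795, 1345, 1332)
The requested component of w4 is 1795.

1795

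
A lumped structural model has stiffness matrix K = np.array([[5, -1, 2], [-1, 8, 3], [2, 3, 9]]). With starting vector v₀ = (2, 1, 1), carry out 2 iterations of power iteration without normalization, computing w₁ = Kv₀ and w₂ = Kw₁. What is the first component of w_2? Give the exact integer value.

78

w1 = Kv₀ = (11, 9, 16)
w2 = Kw1 = (78, 109, 193)
The requested component of w2 is 78.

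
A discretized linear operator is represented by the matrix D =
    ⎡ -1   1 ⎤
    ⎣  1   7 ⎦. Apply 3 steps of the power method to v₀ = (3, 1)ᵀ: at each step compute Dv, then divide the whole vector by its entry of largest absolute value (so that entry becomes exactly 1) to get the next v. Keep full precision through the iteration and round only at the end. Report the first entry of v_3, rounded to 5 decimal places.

Dv0 = (-2.000000, 10.000000); divide by 10.000000 → v1 = (-0.200000, 1.000000)
Dv1 = (1.200000, 6.800000); divide by 6.800000 → v2 = (0.176471, 1.000000)
Dv2 = (0.823529, 7.176471); divide by 7.176471 → v3 = (0.114754, 1.000000)
Requested entry of v3: 56/488 = 0.11475

0.11475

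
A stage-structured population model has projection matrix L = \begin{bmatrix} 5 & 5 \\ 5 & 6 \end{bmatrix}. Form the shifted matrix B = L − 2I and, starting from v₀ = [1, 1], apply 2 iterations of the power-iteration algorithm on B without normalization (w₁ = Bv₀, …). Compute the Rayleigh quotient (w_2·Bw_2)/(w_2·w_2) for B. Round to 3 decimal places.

μ ≈ 8.525

B = L − 2I has rows (3, 5); (5, 4)
w1 = Bv₀ = (8, 9)
w2 = Bw1 = (69, 76)
Bw2 = (587, 649)
w2·Bw2 = 89827; w2·w2 = 10537; μ ≈ 89827/10537 = 8.525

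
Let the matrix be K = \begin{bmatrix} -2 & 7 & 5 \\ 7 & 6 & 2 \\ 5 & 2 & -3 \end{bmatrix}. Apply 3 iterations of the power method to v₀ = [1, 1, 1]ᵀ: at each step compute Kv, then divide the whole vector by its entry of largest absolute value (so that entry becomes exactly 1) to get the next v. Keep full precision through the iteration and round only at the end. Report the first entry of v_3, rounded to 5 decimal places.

0.69505

Kv0 = (10.000000, 15.000000, 4.000000); divide by 15.000000 → v1 = (0.666667, 1.000000, 0.266667)
Kv1 = (7.000000, 11.200000, 4.533333); divide by 11.200000 → v2 = (0.625000, 1.000000, 0.404762)
Kv2 = (7.773810, 11.184524, 3.910714); divide by 11.184524 → v3 = (0.695051, 1.000000, 0.349654)
Requested entry of v3: 1306/1879 = 0.69505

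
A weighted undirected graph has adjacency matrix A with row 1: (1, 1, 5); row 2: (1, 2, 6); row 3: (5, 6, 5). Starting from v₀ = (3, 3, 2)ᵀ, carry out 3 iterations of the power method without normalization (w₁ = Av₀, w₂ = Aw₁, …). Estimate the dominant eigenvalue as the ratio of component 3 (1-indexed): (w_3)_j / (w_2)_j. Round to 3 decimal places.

w1 = Av₀ = (1·3 + 1·3 + 5·2; 1·3 + 2·3 + 6·2; 5·3 + 6·3 + 5·2) = (16, 21, 43)
w2 = Aw1 = (1·16 + 1·21 + 5·43; 1·16 + 2·21 + 6·43; 5·16 + 6·21 + 5·43) = (252, 316, 421)
w3 = Aw2 = (2673, 3410, 5261)
Ratio at component: 5261 / 421 = 12.496

12.496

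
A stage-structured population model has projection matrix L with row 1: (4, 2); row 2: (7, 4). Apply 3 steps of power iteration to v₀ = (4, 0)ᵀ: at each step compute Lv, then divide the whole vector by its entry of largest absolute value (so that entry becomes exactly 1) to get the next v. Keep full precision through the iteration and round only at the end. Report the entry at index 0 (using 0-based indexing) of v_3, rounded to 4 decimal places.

Lv0 = (16.00000, 28.00000); divide by 28.00000 → v1 = (0.57143, 1.00000)
Lv1 = (4.28571, 8.00000); divide by 8.00000 → v2 = (0.53571, 1.00000)
Lv2 = (4.14286, 7.75000); divide by 7.75000 → v3 = (0.53456, 1.00000)
Requested entry of v3: 928/1736 = 0.5346

0.5346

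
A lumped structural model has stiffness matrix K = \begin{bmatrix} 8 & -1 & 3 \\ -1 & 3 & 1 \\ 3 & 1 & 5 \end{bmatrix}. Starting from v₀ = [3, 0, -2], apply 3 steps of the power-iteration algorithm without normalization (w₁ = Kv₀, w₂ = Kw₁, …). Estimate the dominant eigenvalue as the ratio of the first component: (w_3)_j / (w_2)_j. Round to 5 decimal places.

w1 = Kv₀ = (8·3 + (-1)·0 + 3·(-2); (-1)·3 + 3·0 + 1·(-2); 3·3 + 1·0 + 5·(-2)) = (18, -5, -1)
w2 = Kw1 = (8·18 + (-1)·(-5) + 3·(-1); (-1)·18 + 3·(-5) + 1·(-1); 3·18 + 1·(-5) + 5·(-1)) = (146, -34, 44)
w3 = Kw2 = (1334, -204, 624)
Ratio at component: 1334 / 146 = 9.13699

9.13699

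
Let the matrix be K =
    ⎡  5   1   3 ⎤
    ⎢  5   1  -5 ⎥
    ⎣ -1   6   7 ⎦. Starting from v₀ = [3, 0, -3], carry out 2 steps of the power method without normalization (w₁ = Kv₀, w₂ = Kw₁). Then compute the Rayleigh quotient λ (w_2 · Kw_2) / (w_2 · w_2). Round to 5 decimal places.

w1 = Kv₀ = (5·3 + 1·0 + 3·(-3); 5·3 + 1·0 + (-5)·(-3); (-1)·3 + 6·0 + 7·(-3)) = (6, 30, -24)
w2 = Kw1 = (5·6 + 1·30 + 3·(-24); 5·6 + 1·30 + (-5)·(-24); (-1)·6 + 6·30 + 7·(-24)) = (-12, 180, 6)
Kw2 = (138, 90, 1134)
w2·Kw2 = (-12)·138 + 180·90 + 6·1134 = 21348; w2·w2 = (-12)·(-12) + 180·180 + 6·6 = 32580
λ ≈ 21348/32580 = 0.65525

0.65525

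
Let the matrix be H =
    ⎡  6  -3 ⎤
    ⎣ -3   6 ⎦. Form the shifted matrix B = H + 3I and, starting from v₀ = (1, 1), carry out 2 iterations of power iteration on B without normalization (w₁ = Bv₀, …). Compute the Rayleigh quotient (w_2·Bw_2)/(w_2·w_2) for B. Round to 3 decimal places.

B = H + 3I has rows (9, -3); (-3, 9)
w1 = Bv₀ = (9·1 + (-3)·1; (-3)·1 + 9·1) = (6, 6)
w2 = Bw1 = (9·6 + (-3)·6; (-3)·6 + 9·6) = (36, 36)
Bw2 = (216, 216)
w2·Bw2 = 15552; w2·w2 = 2592; μ ≈ 15552/2592 = 6.000

6.000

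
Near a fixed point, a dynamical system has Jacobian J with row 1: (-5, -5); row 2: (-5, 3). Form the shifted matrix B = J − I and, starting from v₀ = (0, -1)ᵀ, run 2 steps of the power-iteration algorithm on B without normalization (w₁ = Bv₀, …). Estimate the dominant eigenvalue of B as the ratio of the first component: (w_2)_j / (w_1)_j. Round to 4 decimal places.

-4.0000

B = J − I has rows (-6, -5); (-5, 2)
w1 = Bv₀ = ((-6)·0 + (-5)·(-1); (-5)·0 + 2·(-1)) = (5, -2)
w2 = Bw1 = ((-6)·5 + (-5)·(-2); (-5)·5 + 2·(-2)) = (-20, -29)
Ratio: -20/5 = -4.0000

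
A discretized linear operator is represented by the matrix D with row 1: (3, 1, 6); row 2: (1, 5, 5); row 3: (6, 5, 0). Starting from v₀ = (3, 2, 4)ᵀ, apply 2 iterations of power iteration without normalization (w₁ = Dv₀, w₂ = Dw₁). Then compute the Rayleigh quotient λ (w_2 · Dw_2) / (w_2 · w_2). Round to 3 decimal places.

λ ≈ 10.630

w1 = Dv₀ = (3·3 + 1·2 + 6·4; 1·3 + 5·2 + 5·4; 6·3 + 5·2 + 0·4) = (35, 33, 28)
w2 = Dw1 = (3·35 + 1·33 + 6·28; 1·35 + 5·33 + 5·28; 6·35 + 5·33 + 0·28) = (306, 340, 375)
Dw2 = (3508, 3881, 3536)
w2·Dw2 = 306·3508 + 340·3881 + 375·3536 = 3718988; w2·w2 = 306·306 + 340·340 + 375·375 = 349861
λ ≈ 3718988/349861 = 10.630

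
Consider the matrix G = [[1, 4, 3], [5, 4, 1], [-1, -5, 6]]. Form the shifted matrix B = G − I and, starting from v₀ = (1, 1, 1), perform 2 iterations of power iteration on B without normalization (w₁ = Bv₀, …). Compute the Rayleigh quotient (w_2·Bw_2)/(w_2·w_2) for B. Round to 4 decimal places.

B = G − I has rows (0, 4, 3); (5, 3, 1); (-1, -5, 5)
w1 = Bv₀ = (7, 9, -1)
w2 = Bw1 = (33, 61, -57)
Bw2 = (73, 291, -623)
w2·Bw2 = 55671; w2·w2 = 8059; μ ≈ 55671/8059 = 6.9079

μ ≈ 6.9079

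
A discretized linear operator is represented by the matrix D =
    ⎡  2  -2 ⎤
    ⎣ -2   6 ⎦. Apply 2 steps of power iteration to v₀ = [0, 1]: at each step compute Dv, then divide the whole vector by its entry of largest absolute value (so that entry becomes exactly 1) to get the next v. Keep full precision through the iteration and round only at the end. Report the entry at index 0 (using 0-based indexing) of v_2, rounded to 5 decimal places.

-0.40000

Dv0 = (-2.000000, 6.000000); divide by 6.000000 → v1 = (-0.333333, 1.000000)
Dv1 = (-2.666667, 6.666667); divide by 6.666667 → v2 = (-0.400000, 1.000000)
Requested entry of v2: -16/40 = -0.40000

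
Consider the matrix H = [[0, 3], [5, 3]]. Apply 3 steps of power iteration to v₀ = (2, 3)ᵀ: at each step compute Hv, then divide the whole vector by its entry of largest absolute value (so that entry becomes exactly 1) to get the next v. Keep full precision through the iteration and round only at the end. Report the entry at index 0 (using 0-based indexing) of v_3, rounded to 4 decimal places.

Hv0 = (9.00000, 19.00000); divide by 19.00000 → v1 = (0.47368, 1.00000)
Hv1 = (3.00000, 5.36842); divide by 5.36842 → v2 = (0.55882, 1.00000)
Hv2 = (3.00000, 5.79412); divide by 5.79412 → v3 = (0.51777, 1.00000)
Requested entry of v3: 306/591 = 0.5178

0.5178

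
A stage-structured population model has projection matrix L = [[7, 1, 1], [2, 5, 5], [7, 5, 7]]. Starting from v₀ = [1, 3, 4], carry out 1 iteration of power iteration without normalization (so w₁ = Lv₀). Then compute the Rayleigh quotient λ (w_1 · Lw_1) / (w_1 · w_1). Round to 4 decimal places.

λ ≈ 12.6374

w1 = Lv₀ = (14, 37, 50)
Lw1 = (185, 463, 633)
w1·Lw1 = 14·185 + 37·463 + 50·633 = 51371; w1·w1 = 14·14 + 37·37 + 50·50 = 4065
λ ≈ 51371/4065 = 12.6374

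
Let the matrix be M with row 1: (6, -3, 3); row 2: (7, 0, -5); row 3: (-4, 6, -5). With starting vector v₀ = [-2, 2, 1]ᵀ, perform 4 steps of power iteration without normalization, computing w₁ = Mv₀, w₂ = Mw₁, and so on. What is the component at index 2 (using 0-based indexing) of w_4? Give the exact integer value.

w1 = Mv₀ = (-15, -19, 15)
w2 = Mw1 = (12, -180, -129)
w3 = Mw2 = (225, 729, -483)
w4 = Mw3 = (-2286, 3990, 5889)
The requested component of w4 is 5889.

5889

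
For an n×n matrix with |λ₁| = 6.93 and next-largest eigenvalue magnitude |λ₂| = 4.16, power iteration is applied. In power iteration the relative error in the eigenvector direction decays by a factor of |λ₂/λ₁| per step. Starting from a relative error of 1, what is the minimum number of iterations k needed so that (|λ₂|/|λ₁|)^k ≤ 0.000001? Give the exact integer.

28

|λ₂/λ₁| = 4.16/6.93 = 0.60029
Need k ≥ ln(0.000001) / ln(0.60029) = -13.8155 / -0.5103 ≈ 27.071
Smallest integer k satisfying the bound: 28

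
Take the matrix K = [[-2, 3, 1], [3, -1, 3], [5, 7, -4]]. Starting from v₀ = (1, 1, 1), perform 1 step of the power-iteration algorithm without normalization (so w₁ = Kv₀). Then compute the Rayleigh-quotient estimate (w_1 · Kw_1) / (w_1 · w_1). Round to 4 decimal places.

λ ≈ 2.8710

w1 = Kv₀ = ((-2)·1 + 3·1 + 1·1; 3·1 + (-1)·1 + 3·1; 5·1 + 7·1 + (-4)·1) = (2, 5, 8)
Kw1 = (19, 25, 13)
w1·Kw1 = 2·19 + 5·25 + 8·13 = 267; w1·w1 = 2·2 + 5·5 + 8·8 = 93
λ ≈ 267/93 = 2.8710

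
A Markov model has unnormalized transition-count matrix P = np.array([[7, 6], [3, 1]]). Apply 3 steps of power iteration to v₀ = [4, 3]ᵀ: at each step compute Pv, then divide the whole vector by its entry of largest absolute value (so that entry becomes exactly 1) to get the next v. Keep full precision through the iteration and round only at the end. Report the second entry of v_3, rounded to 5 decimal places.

Pv0 = (46.000000, 15.000000); divide by 46.000000 → v1 = (1.000000, 0.326087)
Pv1 = (8.956522, 3.326087); divide by 8.956522 → v2 = (1.000000, 0.371359)
Pv2 = (9.228155, 3.371359); divide by 9.228155 → v3 = (1.000000, 0.365334)
Requested entry of v3: 1389/3802 = 0.36533

0.36533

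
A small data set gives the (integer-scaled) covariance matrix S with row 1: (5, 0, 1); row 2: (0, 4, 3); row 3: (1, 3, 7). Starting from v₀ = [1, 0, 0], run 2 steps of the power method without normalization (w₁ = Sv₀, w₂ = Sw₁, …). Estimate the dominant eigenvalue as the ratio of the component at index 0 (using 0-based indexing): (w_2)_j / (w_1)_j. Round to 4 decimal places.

λ ≈ 5.2000

w1 = Sv₀ = (5·1 + 0·0 + 1·0; 0·1 + 4·0 + 3·0; 1·1 + 3·0 + 7·0) = (5, 0, 1)
w2 = Sw1 = (5·5 + 0·0 + 1·1; 0·5 + 4·0 + 3·1; 1·5 + 3·0 + 7·1) = (26, 3, 12)
Ratio at component: 26 / 5 = 5.2000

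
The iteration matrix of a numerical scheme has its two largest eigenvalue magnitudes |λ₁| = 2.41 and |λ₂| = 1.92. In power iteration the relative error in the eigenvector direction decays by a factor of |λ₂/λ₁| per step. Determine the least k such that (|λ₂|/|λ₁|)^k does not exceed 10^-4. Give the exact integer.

41

|λ₂/λ₁| = 1.92/2.41 = 0.79668
Need k ≥ ln(10^-4) / ln(0.79668) = -9.2103 / -0.2273 ≈ 40.520
Smallest integer k satisfying the bound: 41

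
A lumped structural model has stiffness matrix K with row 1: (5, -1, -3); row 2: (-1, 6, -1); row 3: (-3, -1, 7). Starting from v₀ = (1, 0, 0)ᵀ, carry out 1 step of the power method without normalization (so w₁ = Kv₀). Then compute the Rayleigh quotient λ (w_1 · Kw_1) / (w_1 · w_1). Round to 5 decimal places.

w1 = Kv₀ = (5·1 + (-1)·0 + (-3)·0; (-1)·1 + 6·0 + (-1)·0; (-3)·1 + (-1)·0 + 7·0) = (5, -1, -3)
Kw1 = (35, -8, -35)
w1·Kw1 = 5·35 + (-1)·(-8) + (-3)·(-35) = 288; w1·w1 = 5·5 + (-1)·(-1) + (-3)·(-3) = 35
λ ≈ 288/35 = 8.22857

8.22857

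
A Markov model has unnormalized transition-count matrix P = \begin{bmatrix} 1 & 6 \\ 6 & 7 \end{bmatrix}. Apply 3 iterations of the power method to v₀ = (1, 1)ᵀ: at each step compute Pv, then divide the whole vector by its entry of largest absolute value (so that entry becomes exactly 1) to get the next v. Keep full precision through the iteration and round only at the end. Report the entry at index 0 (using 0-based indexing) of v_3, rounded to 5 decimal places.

Pv0 = (7.000000, 13.000000); divide by 13.000000 → v1 = (0.538462, 1.000000)
Pv1 = (6.538462, 10.230769); divide by 10.230769 → v2 = (0.639098, 1.000000)
Pv2 = (6.639098, 10.834586); divide by 10.834586 → v3 = (0.612769, 1.000000)
Requested entry of v3: 883/1441 = 0.61277

0.61277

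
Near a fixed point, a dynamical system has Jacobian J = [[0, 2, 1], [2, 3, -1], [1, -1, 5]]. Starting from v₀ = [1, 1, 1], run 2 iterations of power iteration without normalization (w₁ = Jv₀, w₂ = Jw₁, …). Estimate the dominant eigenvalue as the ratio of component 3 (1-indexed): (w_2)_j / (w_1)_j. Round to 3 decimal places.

w1 = Jv₀ = (3, 4, 5)
w2 = Jw1 = (13, 13, 24)
Ratio at component: 24 / 5 = 4.800

4.800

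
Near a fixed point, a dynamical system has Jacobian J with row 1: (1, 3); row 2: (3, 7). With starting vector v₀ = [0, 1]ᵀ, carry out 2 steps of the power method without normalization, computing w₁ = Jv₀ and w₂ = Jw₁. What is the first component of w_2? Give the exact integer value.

w1 = Jv₀ = (3, 7)
w2 = Jw1 = (24, 58)
The requested component of w2 is 24.

24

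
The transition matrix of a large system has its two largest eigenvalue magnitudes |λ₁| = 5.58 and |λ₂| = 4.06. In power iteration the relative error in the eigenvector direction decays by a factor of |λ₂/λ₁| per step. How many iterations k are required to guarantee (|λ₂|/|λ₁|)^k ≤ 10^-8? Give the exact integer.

|λ₂/λ₁| = 4.06/5.58 = 0.72760
Need k ≥ ln(10^-8) / ln(0.72760) = -18.4207 / -0.3180 ≈ 57.926
Smallest integer k satisfying the bound: 58

58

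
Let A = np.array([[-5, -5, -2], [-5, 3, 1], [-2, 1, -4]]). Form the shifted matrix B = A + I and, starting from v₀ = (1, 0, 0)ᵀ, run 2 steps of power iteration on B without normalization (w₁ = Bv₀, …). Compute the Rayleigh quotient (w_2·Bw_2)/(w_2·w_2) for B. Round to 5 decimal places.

-4.30474

B = A + I has rows (-4, -5, -2); (-5, 4, 1); (-2, 1, -3)
w1 = Bv₀ = (-4, -5, -2)
w2 = Bw1 = (45, -2, 9)
Bw2 = (-188, -224, -119)
w2·Bw2 = -9083; w2·w2 = 2110; μ ≈ -9083/2110 = -4.30474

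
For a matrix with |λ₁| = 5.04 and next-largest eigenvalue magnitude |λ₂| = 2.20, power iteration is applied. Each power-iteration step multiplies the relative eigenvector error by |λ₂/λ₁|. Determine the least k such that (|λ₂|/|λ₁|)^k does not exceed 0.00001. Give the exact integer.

|λ₂/λ₁| = 2.20/5.04 = 0.43651
Need k ≥ ln(0.00001) / ln(0.43651) = -11.5129 / -0.8289 ≈ 13.889
Smallest integer k satisfying the bound: 14

14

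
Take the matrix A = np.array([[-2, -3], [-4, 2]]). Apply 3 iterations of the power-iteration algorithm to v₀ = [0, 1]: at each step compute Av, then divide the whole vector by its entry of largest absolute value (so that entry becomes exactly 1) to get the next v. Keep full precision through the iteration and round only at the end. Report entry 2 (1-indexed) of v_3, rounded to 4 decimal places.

-0.6667

Av0 = (-3.00000, 2.00000); divide by -3.00000 → v1 = (1.00000, -0.66667)
Av1 = (0.00000, -5.33333); divide by -5.33333 → v2 = (0.00000, 1.00000)
Av2 = (-3.00000, 2.00000); divide by -3.00000 → v3 = (1.00000, -0.66667)
Requested entry of v3: 32/-48 = -0.6667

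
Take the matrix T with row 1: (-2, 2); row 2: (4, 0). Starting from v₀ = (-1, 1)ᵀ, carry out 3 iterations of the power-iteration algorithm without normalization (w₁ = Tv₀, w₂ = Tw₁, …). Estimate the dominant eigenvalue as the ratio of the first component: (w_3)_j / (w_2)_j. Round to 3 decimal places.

w1 = Tv₀ = ((-2)·(-1) + 2·1; 4·(-1) + 0·1) = (4, -4)
w2 = Tw1 = ((-2)·4 + 2·(-4); 4·4 + 0·(-4)) = (-16, 16)
w3 = Tw2 = (64, -64)
Ratio at component: 64 / -16 = -4.000

λ ≈ -4.000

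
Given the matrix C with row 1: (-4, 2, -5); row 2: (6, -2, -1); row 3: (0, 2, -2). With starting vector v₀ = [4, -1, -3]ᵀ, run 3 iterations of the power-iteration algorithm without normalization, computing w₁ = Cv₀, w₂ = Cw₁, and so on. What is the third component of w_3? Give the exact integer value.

w1 = Cv₀ = (-3, 29, 4)
w2 = Cw1 = (50, -80, 50)
w3 = Cw2 = (-610, 410, -260)
The requested component of w3 is -260.

-260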